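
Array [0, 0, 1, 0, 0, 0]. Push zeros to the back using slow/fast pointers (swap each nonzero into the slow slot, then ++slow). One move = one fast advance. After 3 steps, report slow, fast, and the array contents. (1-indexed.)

slow=1 fast=1: a[fast]=0, fast++
slow=1 fast=2: a[fast]=0, fast++
slow=1 fast=3: a[fast]=1≠0 swap→a[1]=1, slow++,fast++

slow=2, fast=4, a=[1, 0, 0, 0, 0, 0]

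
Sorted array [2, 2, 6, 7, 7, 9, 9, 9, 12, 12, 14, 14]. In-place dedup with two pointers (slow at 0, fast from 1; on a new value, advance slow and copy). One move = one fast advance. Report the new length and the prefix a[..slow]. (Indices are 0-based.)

slow=0 fast=1: a[fast]=2=a[slow] dup, fast++
slow=0 fast=2: a[fast]=6≠a[slow]=2 write a[1]=6, slow++,fast++
slow=1 fast=3: a[fast]=7≠a[slow]=6 write a[2]=7, slow++,fast++
slow=2 fast=4: a[fast]=7=a[slow] dup, fast++
slow=2 fast=5: a[fast]=9≠a[slow]=7 write a[3]=9, slow++,fast++
slow=3 fast=6: a[fast]=9=a[slow] dup, fast++
slow=3 fast=7: a[fast]=9=a[slow] dup, fast++
slow=3 fast=8: a[fast]=12≠a[slow]=9 write a[4]=12, slow++,fast++
slow=4 fast=9: a[fast]=12=a[slow] dup, fast++
slow=4 fast=10: a[fast]=14≠a[slow]=12 write a[5]=14, slow++,fast++
slow=5 fast=11: a[fast]=14=a[slow] dup, fast++

length 6; prefix = [2, 6, 7, 9, 12, 14]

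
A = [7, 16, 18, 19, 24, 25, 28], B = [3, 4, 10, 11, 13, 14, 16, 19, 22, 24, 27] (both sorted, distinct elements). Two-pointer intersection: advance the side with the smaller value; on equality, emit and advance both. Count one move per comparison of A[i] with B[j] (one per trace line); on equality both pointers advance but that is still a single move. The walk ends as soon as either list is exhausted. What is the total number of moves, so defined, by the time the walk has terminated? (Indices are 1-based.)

14 moves

[i=1,j=1] 7>3 → j++
[i=1,j=2] 7>4 → j++
[i=1,j=3] 7<10 → i++
[i=2,j=3] 16>10 → j++
[i=2,j=4] 16>11 → j++
[i=2,j=5] 16>13 → j++
[i=2,j=6] 16>14 → j++
[i=2,j=7] 16==16 emit → i++,j++
[i=3,j=8] 18<19 → i++
[i=4,j=8] 19==19 emit → i++,j++
[i=5,j=9] 24>22 → j++
[i=5,j=10] 24==24 emit → i++,j++
[i=6,j=11] 25<27 → i++
[i=7,j=11] 28>27 → j++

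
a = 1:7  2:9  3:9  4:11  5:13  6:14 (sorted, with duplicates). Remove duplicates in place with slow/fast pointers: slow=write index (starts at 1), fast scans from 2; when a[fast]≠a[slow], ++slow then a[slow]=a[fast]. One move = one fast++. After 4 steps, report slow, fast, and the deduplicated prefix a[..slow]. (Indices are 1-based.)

slow=1 fast=2: a[fast]=9≠a[slow]=7 write a[2]=9, slow++,fast++
slow=2 fast=3: a[fast]=9=a[slow] dup, fast++
slow=2 fast=4: a[fast]=11≠a[slow]=9 write a[3]=11, slow++,fast++
slow=3 fast=5: a[fast]=13≠a[slow]=11 write a[4]=13, slow++,fast++

slow=4, fast=6, prefix=[7, 9, 11, 13]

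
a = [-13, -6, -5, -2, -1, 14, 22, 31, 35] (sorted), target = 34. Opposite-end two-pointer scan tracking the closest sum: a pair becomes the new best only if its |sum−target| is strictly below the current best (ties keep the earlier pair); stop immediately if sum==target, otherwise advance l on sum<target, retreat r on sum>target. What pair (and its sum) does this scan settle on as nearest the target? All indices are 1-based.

pair (-1, 35) with sum 34 (|Δ|=0)

[1,9] -13+35=22 d=12 * → l++
[2,9] -6+35=29 d=5 * → l++
[3,9] -5+35=30 d=4 * → l++
[4,9] -2+35=33 d=1 * → l++
[5,9] -1+35=34 d=0 * → stop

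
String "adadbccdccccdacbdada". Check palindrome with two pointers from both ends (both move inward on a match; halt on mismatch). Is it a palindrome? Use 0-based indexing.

[0,19] 'a'=='a' → l++,r--
[1,18] 'd'=='d' → l++,r--
[2,17] 'a'=='a' → l++,r--
[3,16] 'd'=='d' → l++,r--
[4,15] 'b'=='b' → l++,r--
[5,14] 'c'=='c' → l++,r--
[6,13] 'c'!='a' → stop

not a palindrome (mismatch at 6,13)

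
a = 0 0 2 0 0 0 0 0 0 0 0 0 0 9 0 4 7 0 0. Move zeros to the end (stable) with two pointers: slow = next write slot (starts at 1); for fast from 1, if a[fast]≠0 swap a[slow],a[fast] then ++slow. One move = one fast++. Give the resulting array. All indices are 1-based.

[2, 9, 4, 7, 0, 0, 0, 0, 0, 0, 0, 0, 0, 0, 0, 0, 0, 0, 0]

(s=1,f=1) a[fast]=0 → fast++
(s=1,f=2) a[fast]=0 → fast++
(s=1,f=3) a[fast]=2≠0 swap→a[1]=2 → slow++,fast++
(s=2,f=4) a[fast]=0 → fast++
(s=2,f=5) a[fast]=0 → fast++
(s=2,f=6) a[fast]=0 → fast++
(s=2,f=7) a[fast]=0 → fast++
(s=2,f=8) a[fast]=0 → fast++
(s=2,f=9) a[fast]=0 → fast++
(s=2,f=10) a[fast]=0 → fast++
(s=2,f=11) a[fast]=0 → fast++
(s=2,f=12) a[fast]=0 → fast++
(s=2,f=13) a[fast]=0 → fast++
(s=2,f=14) a[fast]=9≠0 swap→a[2]=9 → slow++,fast++
(s=3,f=15) a[fast]=0 → fast++
(s=3,f=16) a[fast]=4≠0 swap→a[3]=4 → slow++,fast++
(s=4,f=17) a[fast]=7≠0 swap→a[4]=7 → slow++,fast++
(s=5,f=18) a[fast]=0 → fast++
(s=5,f=19) a[fast]=0 → fast++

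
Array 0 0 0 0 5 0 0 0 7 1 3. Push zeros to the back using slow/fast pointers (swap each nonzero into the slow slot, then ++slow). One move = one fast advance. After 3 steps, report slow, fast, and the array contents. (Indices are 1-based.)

(s=1,f=1) a[fast]=0 → fast++
(s=1,f=2) a[fast]=0 → fast++
(s=1,f=3) a[fast]=0 → fast++

slow=1, fast=4, a=[0, 0, 0, 0, 5, 0, 0, 0, 7, 1, 3]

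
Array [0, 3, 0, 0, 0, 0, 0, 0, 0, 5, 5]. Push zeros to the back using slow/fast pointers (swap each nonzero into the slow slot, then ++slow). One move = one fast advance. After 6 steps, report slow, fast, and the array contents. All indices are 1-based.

slow=2, fast=7, a=[3, 0, 0, 0, 0, 0, 0, 0, 0, 5, 5]

(s=1,f=1) a[fast]=0 → fast++
(s=1,f=2) a[fast]=3≠0 swap→a[1]=3 → slow++,fast++
(s=2,f=3) a[fast]=0 → fast++
(s=2,f=4) a[fast]=0 → fast++
(s=2,f=5) a[fast]=0 → fast++
(s=2,f=6) a[fast]=0 → fast++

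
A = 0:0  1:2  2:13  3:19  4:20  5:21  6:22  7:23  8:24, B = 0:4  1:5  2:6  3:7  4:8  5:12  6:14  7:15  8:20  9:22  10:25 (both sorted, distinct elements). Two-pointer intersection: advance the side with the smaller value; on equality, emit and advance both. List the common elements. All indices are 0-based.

[i=0,j=0] 0<4 → i++
[i=1,j=0] 2<4 → i++
[i=2,j=0] 13>4 → j++
[i=2,j=1] 13>5 → j++
[i=2,j=2] 13>6 → j++
[i=2,j=3] 13>7 → j++
[i=2,j=4] 13>8 → j++
[i=2,j=5] 13>12 → j++
[i=2,j=6] 13<14 → i++
[i=3,j=6] 19>14 → j++
[i=3,j=7] 19>15 → j++
[i=3,j=8] 19<20 → i++
[i=4,j=8] 20==20 emit → i++,j++
[i=5,j=9] 21<22 → i++
[i=6,j=9] 22==22 emit → i++,j++
[i=7,j=10] 23<25 → i++
[i=8,j=10] 24<25 → i++

intersection = [20, 22]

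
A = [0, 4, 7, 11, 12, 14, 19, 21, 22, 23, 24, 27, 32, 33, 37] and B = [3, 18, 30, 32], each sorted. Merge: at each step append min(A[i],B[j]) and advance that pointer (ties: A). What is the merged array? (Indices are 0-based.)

[0, 3, 4, 7, 11, 12, 14, 18, 19, 21, 22, 23, 24, 27, 30, 32, 32, 33, 37]

i=0 j=0: A[i]=0<=B[j]=3 take 0, i++
i=1 j=0: A[i]=4>B[j]=3 take 3, j++
i=1 j=1: A[i]=4<=B[j]=18 take 4, i++
i=2 j=1: A[i]=7<=B[j]=18 take 7, i++
i=3 j=1: A[i]=11<=B[j]=18 take 11, i++
i=4 j=1: A[i]=12<=B[j]=18 take 12, i++
i=5 j=1: A[i]=14<=B[j]=18 take 14, i++
i=6 j=1: A[i]=19>B[j]=18 take 18, j++
i=6 j=2: A[i]=19<=B[j]=30 take 19, i++
i=7 j=2: A[i]=21<=B[j]=30 take 21, i++
i=8 j=2: A[i]=22<=B[j]=30 take 22, i++
i=9 j=2: A[i]=23<=B[j]=30 take 23, i++
i=10 j=2: A[i]=24<=B[j]=30 take 24, i++
i=11 j=2: A[i]=27<=B[j]=30 take 27, i++
i=12 j=2: A[i]=32>B[j]=30 take 30, j++
i=12 j=3: A[i]=32<=B[j]=32 take 32, i++
i=13 j=3: A[i]=33>B[j]=32 take 32, j++
i=13 j=4: B done, take A[i]=33, i++
i=14 j=4: B done, take A[i]=37, i++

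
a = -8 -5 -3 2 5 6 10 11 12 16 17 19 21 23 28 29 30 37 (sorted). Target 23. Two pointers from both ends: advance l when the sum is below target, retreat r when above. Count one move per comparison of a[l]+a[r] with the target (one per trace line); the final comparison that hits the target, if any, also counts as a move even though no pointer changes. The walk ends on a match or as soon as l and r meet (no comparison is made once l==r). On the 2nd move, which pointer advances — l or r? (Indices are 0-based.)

l

[0,17] -8+37=29 >23 → r--
[0,16] -8+30=22 <23 → l++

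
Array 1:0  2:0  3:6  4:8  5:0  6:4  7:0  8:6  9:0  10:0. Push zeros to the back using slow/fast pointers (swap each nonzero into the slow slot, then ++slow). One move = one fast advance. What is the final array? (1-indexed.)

(s=1,f=1) a[fast]=0 → fast++
(s=1,f=2) a[fast]=0 → fast++
(s=1,f=3) a[fast]=6≠0 swap→a[1]=6 → slow++,fast++
(s=2,f=4) a[fast]=8≠0 swap→a[2]=8 → slow++,fast++
(s=3,f=5) a[fast]=0 → fast++
(s=3,f=6) a[fast]=4≠0 swap→a[3]=4 → slow++,fast++
(s=4,f=7) a[fast]=0 → fast++
(s=4,f=8) a[fast]=6≠0 swap→a[4]=6 → slow++,fast++
(s=5,f=9) a[fast]=0 → fast++
(s=5,f=10) a[fast]=0 → fast++

[6, 8, 4, 6, 0, 0, 0, 0, 0, 0]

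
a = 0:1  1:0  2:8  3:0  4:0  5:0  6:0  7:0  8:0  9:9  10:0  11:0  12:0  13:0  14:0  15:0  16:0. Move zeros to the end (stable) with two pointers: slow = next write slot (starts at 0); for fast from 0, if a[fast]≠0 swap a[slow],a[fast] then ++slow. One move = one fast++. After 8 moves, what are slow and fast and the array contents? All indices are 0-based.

slow=0 fast=0: a[fast]=1≠0 swap→a[0]=1, slow++,fast++
slow=1 fast=1: a[fast]=0, fast++
slow=1 fast=2: a[fast]=8≠0 swap→a[1]=8, slow++,fast++
slow=2 fast=3: a[fast]=0, fast++
slow=2 fast=4: a[fast]=0, fast++
slow=2 fast=5: a[fast]=0, fast++
slow=2 fast=6: a[fast]=0, fast++
slow=2 fast=7: a[fast]=0, fast++

slow=2, fast=8, a=[1, 8, 0, 0, 0, 0, 0, 0, 0, 9, 0, 0, 0, 0, 0, 0, 0]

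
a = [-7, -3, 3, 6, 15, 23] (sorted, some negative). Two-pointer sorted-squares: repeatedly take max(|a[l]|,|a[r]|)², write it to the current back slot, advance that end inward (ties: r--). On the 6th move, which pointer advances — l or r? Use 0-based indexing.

r

[0,5] |-7|<=|23| out[5]=529 → r--
[0,4] |-7|<=|15| out[4]=225 → r--
[0,3] |-7|>|6| out[3]=49 → l++
[1,3] |-3|<=|6| out[2]=36 → r--
[1,2] |-3|<=|3| out[1]=9 → r--
[1,1] |-3|<=|-3| out[0]=9 → r--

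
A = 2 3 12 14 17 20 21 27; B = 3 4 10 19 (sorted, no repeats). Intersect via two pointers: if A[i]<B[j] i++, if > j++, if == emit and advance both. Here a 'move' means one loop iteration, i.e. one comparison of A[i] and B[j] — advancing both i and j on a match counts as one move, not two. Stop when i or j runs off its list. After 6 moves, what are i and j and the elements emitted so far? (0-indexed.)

i=0 j=0: 2<3, i++
i=1 j=0: 3==3 emit, i++,j++
i=2 j=1: 12>4, j++
i=2 j=2: 12>10, j++
i=2 j=3: 12<19, i++
i=3 j=3: 14<19, i++

i=4, j=3, emitted=[3]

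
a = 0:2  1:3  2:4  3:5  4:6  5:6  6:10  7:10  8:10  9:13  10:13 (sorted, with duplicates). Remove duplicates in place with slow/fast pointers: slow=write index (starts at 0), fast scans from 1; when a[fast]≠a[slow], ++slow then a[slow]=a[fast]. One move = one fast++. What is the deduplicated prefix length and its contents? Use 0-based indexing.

length 7; prefix = [2, 3, 4, 5, 6, 10, 13]

slow=0 fast=1: a[fast]=3≠a[slow]=2 write a[1]=3, slow++,fast++
slow=1 fast=2: a[fast]=4≠a[slow]=3 write a[2]=4, slow++,fast++
slow=2 fast=3: a[fast]=5≠a[slow]=4 write a[3]=5, slow++,fast++
slow=3 fast=4: a[fast]=6≠a[slow]=5 write a[4]=6, slow++,fast++
slow=4 fast=5: a[fast]=6=a[slow] dup, fast++
slow=4 fast=6: a[fast]=10≠a[slow]=6 write a[5]=10, slow++,fast++
slow=5 fast=7: a[fast]=10=a[slow] dup, fast++
slow=5 fast=8: a[fast]=10=a[slow] dup, fast++
slow=5 fast=9: a[fast]=13≠a[slow]=10 write a[6]=13, slow++,fast++
slow=6 fast=10: a[fast]=13=a[slow] dup, fast++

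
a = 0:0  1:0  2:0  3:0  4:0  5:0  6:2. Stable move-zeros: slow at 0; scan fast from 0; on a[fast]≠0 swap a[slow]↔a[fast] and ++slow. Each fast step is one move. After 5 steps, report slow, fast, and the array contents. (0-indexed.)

(s=0,f=0) a[fast]=0 → fast++
(s=0,f=1) a[fast]=0 → fast++
(s=0,f=2) a[fast]=0 → fast++
(s=0,f=3) a[fast]=0 → fast++
(s=0,f=4) a[fast]=0 → fast++

slow=0, fast=5, a=[0, 0, 0, 0, 0, 0, 2]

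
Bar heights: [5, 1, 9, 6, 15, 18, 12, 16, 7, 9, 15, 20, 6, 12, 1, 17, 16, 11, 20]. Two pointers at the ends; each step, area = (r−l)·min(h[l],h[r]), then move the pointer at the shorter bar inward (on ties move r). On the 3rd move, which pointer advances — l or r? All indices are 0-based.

l=0 r=18: min(5,20)*18=90 best=90 *, l++
l=1 r=18: min(1,20)*17=17 best=90, l++
l=2 r=18: min(9,20)*16=144 best=144 *, l++

l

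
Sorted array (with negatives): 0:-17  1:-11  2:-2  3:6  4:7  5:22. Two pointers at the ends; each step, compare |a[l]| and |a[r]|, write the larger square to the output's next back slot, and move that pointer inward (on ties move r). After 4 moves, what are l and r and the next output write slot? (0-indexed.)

[0,5] |-17|<=|22| out[5]=484 → r--
[0,4] |-17|>|7| out[4]=289 → l++
[1,4] |-11|>|7| out[3]=121 → l++
[2,4] |-2|<=|7| out[2]=49 → r--

l=2, r=3, next write slot=1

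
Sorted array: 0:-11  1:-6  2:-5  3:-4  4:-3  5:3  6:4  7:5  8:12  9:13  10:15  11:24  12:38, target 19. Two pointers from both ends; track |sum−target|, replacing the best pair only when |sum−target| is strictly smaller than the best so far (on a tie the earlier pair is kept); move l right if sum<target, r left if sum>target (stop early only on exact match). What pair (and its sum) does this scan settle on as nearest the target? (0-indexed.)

[0,12] -11+38=27 d=8 * → r--
[0,11] -11+24=13 d=6 * → l++
[1,11] -6+24=18 d=1 * → l++
[2,11] -5+24=19 d=0 * → stop

pair (-5, 24) with sum 19 (|Δ|=0)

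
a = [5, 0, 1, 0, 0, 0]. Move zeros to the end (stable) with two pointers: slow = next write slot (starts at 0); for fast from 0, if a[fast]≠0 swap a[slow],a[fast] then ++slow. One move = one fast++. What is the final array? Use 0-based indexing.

(s=0,f=0) a[fast]=5≠0 swap→a[0]=5 → slow++,fast++
(s=1,f=1) a[fast]=0 → fast++
(s=1,f=2) a[fast]=1≠0 swap→a[1]=1 → slow++,fast++
(s=2,f=3) a[fast]=0 → fast++
(s=2,f=4) a[fast]=0 → fast++
(s=2,f=5) a[fast]=0 → fast++

[5, 1, 0, 0, 0, 0]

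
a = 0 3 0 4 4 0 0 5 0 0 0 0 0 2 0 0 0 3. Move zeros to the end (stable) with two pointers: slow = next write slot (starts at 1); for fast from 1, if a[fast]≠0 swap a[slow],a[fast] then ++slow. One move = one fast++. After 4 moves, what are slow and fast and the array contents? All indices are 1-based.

slow=3, fast=5, a=[3, 4, 0, 0, 4, 0, 0, 5, 0, 0, 0, 0, 0, 2, 0, 0, 0, 3]

slow=1 fast=1: a[fast]=0, fast++
slow=1 fast=2: a[fast]=3≠0 swap→a[1]=3, slow++,fast++
slow=2 fast=3: a[fast]=0, fast++
slow=2 fast=4: a[fast]=4≠0 swap→a[2]=4, slow++,fast++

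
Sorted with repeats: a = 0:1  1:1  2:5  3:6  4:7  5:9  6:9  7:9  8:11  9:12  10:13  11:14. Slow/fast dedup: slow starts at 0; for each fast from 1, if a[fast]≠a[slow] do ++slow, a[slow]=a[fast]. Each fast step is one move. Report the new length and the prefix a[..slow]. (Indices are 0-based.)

slow=0 fast=1: a[fast]=1=a[slow] dup, fast++
slow=0 fast=2: a[fast]=5≠a[slow]=1 write a[1]=5, slow++,fast++
slow=1 fast=3: a[fast]=6≠a[slow]=5 write a[2]=6, slow++,fast++
slow=2 fast=4: a[fast]=7≠a[slow]=6 write a[3]=7, slow++,fast++
slow=3 fast=5: a[fast]=9≠a[slow]=7 write a[4]=9, slow++,fast++
slow=4 fast=6: a[fast]=9=a[slow] dup, fast++
slow=4 fast=7: a[fast]=9=a[slow] dup, fast++
slow=4 fast=8: a[fast]=11≠a[slow]=9 write a[5]=11, slow++,fast++
slow=5 fast=9: a[fast]=12≠a[slow]=11 write a[6]=12, slow++,fast++
slow=6 fast=10: a[fast]=13≠a[slow]=12 write a[7]=13, slow++,fast++
slow=7 fast=11: a[fast]=14≠a[slow]=13 write a[8]=14, slow++,fast++

length 9; prefix = [1, 5, 6, 7, 9, 11, 12, 13, 14]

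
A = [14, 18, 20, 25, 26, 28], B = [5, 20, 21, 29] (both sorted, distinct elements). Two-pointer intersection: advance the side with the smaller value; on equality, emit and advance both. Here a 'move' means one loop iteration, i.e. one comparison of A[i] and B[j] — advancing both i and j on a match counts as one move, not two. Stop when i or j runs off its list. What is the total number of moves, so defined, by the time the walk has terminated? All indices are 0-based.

[i=0,j=0] 14>5 → j++
[i=0,j=1] 14<20 → i++
[i=1,j=1] 18<20 → i++
[i=2,j=1] 20==20 emit → i++,j++
[i=3,j=2] 25>21 → j++
[i=3,j=3] 25<29 → i++
[i=4,j=3] 26<29 → i++
[i=5,j=3] 28<29 → i++

8 moves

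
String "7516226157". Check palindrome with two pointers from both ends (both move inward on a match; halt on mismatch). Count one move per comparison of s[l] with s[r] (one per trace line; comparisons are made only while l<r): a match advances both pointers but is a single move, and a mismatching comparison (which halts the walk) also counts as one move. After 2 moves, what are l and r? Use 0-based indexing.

l=0 r=9: '7'=='7', l++,r--
l=1 r=8: '5'=='5', l++,r--

l=2, r=7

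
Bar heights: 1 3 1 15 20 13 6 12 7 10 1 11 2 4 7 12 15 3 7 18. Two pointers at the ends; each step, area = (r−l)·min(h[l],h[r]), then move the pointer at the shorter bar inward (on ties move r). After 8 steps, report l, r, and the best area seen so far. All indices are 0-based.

l=4, r=15, best area=270

[0,19] min(1,18)*19=19 best=19 * → l++
[1,19] min(3,18)*18=54 best=54 * → l++
[2,19] min(1,18)*17=17 best=54 → l++
[3,19] min(15,18)*16=240 best=240 * → l++
[4,19] min(20,18)*15=270 best=270 * → r--
[4,18] min(20,7)*14=98 best=270 → r--
[4,17] min(20,3)*13=39 best=270 → r--
[4,16] min(20,15)*12=180 best=270 → r--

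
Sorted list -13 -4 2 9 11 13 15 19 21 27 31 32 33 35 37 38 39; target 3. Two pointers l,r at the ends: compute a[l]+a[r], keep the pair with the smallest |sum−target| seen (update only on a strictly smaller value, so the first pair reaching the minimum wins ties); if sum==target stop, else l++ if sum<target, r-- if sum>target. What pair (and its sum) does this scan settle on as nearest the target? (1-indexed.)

pair (-13, 15) with sum 2 (|Δ|=1)

[1,17] -13+39=26 d=23 * → r--
[1,16] -13+38=25 d=22 * → r--
[1,15] -13+37=24 d=21 * → r--
[1,14] -13+35=22 d=19 * → r--
[1,13] -13+33=20 d=17 * → r--
[1,12] -13+32=19 d=16 * → r--
[1,11] -13+31=18 d=15 * → r--
[1,10] -13+27=14 d=11 * → r--
[1,9] -13+21=8 d=5 * → r--
[1,8] -13+19=6 d=3 * → r--
[1,7] -13+15=2 d=1 * → l++
[2,7] -4+15=11 d=8 → r--
[2,6] -4+13=9 d=6 → r--
[2,5] -4+11=7 d=4 → r--
[2,4] -4+9=5 d=2 → r--
[2,3] -4+2=-2 d=5 → l++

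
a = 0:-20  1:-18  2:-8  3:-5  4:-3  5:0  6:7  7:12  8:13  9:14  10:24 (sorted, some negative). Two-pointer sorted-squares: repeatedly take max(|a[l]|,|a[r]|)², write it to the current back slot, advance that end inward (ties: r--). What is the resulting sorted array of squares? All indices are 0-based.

[0, 9, 25, 49, 64, 144, 169, 196, 324, 400, 576]

[0,10] |-20|<=|24| out[10]=576 → r--
[0,9] |-20|>|14| out[9]=400 → l++
[1,9] |-18|>|14| out[8]=324 → l++
[2,9] |-8|<=|14| out[7]=196 → r--
[2,8] |-8|<=|13| out[6]=169 → r--
[2,7] |-8|<=|12| out[5]=144 → r--
[2,6] |-8|>|7| out[4]=64 → l++
[3,6] |-5|<=|7| out[3]=49 → r--
[3,5] |-5|>|0| out[2]=25 → l++
[4,5] |-3|>|0| out[1]=9 → l++
[5,5] |0|<=|0| out[0]=0 → r--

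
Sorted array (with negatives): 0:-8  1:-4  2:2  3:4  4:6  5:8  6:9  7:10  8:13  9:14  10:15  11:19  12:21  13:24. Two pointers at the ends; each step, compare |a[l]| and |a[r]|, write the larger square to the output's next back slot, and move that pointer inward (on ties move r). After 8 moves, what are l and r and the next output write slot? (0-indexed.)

l=0, r=5, next write slot=5

[0,13] |-8|<=|24| out[13]=576 → r--
[0,12] |-8|<=|21| out[12]=441 → r--
[0,11] |-8|<=|19| out[11]=361 → r--
[0,10] |-8|<=|15| out[10]=225 → r--
[0,9] |-8|<=|14| out[9]=196 → r--
[0,8] |-8|<=|13| out[8]=169 → r--
[0,7] |-8|<=|10| out[7]=100 → r--
[0,6] |-8|<=|9| out[6]=81 → r--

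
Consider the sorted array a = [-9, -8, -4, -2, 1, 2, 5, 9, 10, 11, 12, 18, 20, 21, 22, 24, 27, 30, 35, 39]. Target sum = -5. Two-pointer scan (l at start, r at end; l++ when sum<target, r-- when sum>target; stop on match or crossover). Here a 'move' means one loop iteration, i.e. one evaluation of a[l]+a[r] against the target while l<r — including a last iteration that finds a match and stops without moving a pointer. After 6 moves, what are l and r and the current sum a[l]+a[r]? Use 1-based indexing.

l=1, r=14, sum=12

[1,20] -9+39=30 >-5 → r--
[1,19] -9+35=26 >-5 → r--
[1,18] -9+30=21 >-5 → r--
[1,17] -9+27=18 >-5 → r--
[1,16] -9+24=15 >-5 → r--
[1,15] -9+22=13 >-5 → r--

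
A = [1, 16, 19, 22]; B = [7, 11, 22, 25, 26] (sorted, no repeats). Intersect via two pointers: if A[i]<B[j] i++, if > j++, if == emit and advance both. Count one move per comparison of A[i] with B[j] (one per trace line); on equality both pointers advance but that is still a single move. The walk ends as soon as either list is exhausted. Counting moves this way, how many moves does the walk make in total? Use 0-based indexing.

6 moves

i=0 j=0: 1<7, i++
i=1 j=0: 16>7, j++
i=1 j=1: 16>11, j++
i=1 j=2: 16<22, i++
i=2 j=2: 19<22, i++
i=3 j=2: 22==22 emit, i++,j++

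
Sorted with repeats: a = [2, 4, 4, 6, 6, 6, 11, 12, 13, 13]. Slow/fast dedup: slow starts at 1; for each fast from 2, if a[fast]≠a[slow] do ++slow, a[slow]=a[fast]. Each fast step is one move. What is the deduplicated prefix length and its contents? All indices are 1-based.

length 6; prefix = [2, 4, 6, 11, 12, 13]

slow=1 fast=2: a[fast]=4≠a[slow]=2 write a[2]=4, slow++,fast++
slow=2 fast=3: a[fast]=4=a[slow] dup, fast++
slow=2 fast=4: a[fast]=6≠a[slow]=4 write a[3]=6, slow++,fast++
slow=3 fast=5: a[fast]=6=a[slow] dup, fast++
slow=3 fast=6: a[fast]=6=a[slow] dup, fast++
slow=3 fast=7: a[fast]=11≠a[slow]=6 write a[4]=11, slow++,fast++
slow=4 fast=8: a[fast]=12≠a[slow]=11 write a[5]=12, slow++,fast++
slow=5 fast=9: a[fast]=13≠a[slow]=12 write a[6]=13, slow++,fast++
slow=6 fast=10: a[fast]=13=a[slow] dup, fast++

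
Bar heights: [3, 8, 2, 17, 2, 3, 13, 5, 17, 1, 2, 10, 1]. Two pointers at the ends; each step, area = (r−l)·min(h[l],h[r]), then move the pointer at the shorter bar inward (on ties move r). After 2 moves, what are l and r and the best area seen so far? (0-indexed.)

l=1, r=11, best area=33

l=0 r=12: min(3,1)*12=12 best=12 *, r--
l=0 r=11: min(3,10)*11=33 best=33 *, l++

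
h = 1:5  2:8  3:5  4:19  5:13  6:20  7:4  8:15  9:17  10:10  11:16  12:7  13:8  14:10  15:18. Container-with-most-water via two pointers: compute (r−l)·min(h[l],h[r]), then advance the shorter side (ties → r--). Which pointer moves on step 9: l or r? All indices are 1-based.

[1,15] min(5,18)*14=70 best=70 * → l++
[2,15] min(8,18)*13=104 best=104 * → l++
[3,15] min(5,18)*12=60 best=104 → l++
[4,15] min(19,18)*11=198 best=198 * → r--
[4,14] min(19,10)*10=100 best=198 → r--
[4,13] min(19,8)*9=72 best=198 → r--
[4,12] min(19,7)*8=56 best=198 → r--
[4,11] min(19,16)*7=112 best=198 → r--
[4,10] min(19,10)*6=60 best=198 → r--

r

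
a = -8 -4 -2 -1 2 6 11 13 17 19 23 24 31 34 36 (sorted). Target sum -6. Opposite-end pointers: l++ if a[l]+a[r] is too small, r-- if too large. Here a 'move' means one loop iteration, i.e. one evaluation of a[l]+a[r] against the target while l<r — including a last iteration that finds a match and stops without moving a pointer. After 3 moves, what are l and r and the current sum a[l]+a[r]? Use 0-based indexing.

[0,14] -8+36=28 >-6 → r--
[0,13] -8+34=26 >-6 → r--
[0,12] -8+31=23 >-6 → r--

l=0, r=11, sum=16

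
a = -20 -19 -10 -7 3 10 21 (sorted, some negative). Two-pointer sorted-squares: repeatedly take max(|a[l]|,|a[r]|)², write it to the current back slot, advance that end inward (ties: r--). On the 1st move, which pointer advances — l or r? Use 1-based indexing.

r

[1,7] |-20|<=|21| out[7]=441 → r--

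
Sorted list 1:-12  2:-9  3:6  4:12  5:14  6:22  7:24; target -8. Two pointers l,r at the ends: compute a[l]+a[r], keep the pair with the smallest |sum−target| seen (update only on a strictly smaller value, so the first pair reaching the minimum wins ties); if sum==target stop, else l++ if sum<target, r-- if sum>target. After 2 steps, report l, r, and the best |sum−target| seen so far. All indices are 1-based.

l=1, r=5, best |Δ|=18

[1,7] -12+24=12 d=20 * → r--
[1,6] -12+22=10 d=18 * → r--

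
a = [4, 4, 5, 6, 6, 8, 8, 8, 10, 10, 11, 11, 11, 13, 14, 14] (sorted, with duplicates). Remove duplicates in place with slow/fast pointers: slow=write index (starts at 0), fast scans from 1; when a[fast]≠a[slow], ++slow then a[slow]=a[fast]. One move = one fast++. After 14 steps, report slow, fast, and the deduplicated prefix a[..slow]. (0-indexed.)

(s=0,f=1) a[fast]=4=a[slow] dup → fast++
(s=0,f=2) a[fast]=5≠a[slow]=4 write a[1]=5 → slow++,fast++
(s=1,f=3) a[fast]=6≠a[slow]=5 write a[2]=6 → slow++,fast++
(s=2,f=4) a[fast]=6=a[slow] dup → fast++
(s=2,f=5) a[fast]=8≠a[slow]=6 write a[3]=8 → slow++,fast++
(s=3,f=6) a[fast]=8=a[slow] dup → fast++
(s=3,f=7) a[fast]=8=a[slow] dup → fast++
(s=3,f=8) a[fast]=10≠a[slow]=8 write a[4]=10 → slow++,fast++
(s=4,f=9) a[fast]=10=a[slow] dup → fast++
(s=4,f=10) a[fast]=11≠a[slow]=10 write a[5]=11 → slow++,fast++
(s=5,f=11) a[fast]=11=a[slow] dup → fast++
(s=5,f=12) a[fast]=11=a[slow] dup → fast++
(s=5,f=13) a[fast]=13≠a[slow]=11 write a[6]=13 → slow++,fast++
(s=6,f=14) a[fast]=14≠a[slow]=13 write a[7]=14 → slow++,fast++

slow=7, fast=15, prefix=[4, 5, 6, 8, 10, 11, 13, 14]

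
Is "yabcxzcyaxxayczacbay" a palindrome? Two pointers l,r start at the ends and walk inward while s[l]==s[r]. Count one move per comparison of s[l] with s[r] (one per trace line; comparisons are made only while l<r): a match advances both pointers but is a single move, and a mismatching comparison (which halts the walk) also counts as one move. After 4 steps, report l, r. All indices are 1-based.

l=5, r=16

[1,20] 'y'=='y' → l++,r--
[2,19] 'a'=='a' → l++,r--
[3,18] 'b'=='b' → l++,r--
[4,17] 'c'=='c' → l++,r--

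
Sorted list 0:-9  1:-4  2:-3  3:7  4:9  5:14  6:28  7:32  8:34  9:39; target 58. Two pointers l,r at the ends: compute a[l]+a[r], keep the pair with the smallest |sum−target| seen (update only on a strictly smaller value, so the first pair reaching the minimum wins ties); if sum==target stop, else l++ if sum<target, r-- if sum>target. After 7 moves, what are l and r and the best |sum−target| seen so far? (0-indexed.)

l=6, r=8, best |Δ|=5

l=0 r=9: -9+39=30 d=28 *, l++
l=1 r=9: -4+39=35 d=23 *, l++
l=2 r=9: -3+39=36 d=22 *, l++
l=3 r=9: 7+39=46 d=12 *, l++
l=4 r=9: 9+39=48 d=10 *, l++
l=5 r=9: 14+39=53 d=5 *, l++
l=6 r=9: 28+39=67 d=9, r--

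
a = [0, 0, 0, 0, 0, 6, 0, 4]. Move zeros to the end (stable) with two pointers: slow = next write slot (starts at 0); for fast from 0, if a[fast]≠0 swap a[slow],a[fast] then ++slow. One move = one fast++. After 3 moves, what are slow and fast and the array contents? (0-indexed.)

(s=0,f=0) a[fast]=0 → fast++
(s=0,f=1) a[fast]=0 → fast++
(s=0,f=2) a[fast]=0 → fast++

slow=0, fast=3, a=[0, 0, 0, 0, 0, 6, 0, 4]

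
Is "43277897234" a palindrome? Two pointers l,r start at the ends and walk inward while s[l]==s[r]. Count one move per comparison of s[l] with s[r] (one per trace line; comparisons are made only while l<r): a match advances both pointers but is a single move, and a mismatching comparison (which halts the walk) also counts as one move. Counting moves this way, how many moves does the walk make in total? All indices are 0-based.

5 moves

l=0 r=10: '4'=='4', l++,r--
l=1 r=9: '3'=='3', l++,r--
l=2 r=8: '2'=='2', l++,r--
l=3 r=7: '7'=='7', l++,r--
l=4 r=6: '7'!='9', stop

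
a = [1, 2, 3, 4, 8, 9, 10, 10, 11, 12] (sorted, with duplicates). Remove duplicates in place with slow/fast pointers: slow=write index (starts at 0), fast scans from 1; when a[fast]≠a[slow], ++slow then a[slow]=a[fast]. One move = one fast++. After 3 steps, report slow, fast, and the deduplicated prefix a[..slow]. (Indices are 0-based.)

(s=0,f=1) a[fast]=2≠a[slow]=1 write a[1]=2 → slow++,fast++
(s=1,f=2) a[fast]=3≠a[slow]=2 write a[2]=3 → slow++,fast++
(s=2,f=3) a[fast]=4≠a[slow]=3 write a[3]=4 → slow++,fast++

slow=3, fast=4, prefix=[1, 2, 3, 4]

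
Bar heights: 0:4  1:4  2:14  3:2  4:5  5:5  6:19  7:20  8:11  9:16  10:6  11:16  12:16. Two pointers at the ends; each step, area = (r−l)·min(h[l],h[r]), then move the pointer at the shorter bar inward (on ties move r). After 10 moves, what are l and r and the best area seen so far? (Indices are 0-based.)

[0,12] min(4,16)*12=48 best=48 * → l++
[1,12] min(4,16)*11=44 best=48 → l++
[2,12] min(14,16)*10=140 best=140 * → l++
[3,12] min(2,16)*9=18 best=140 → l++
[4,12] min(5,16)*8=40 best=140 → l++
[5,12] min(5,16)*7=35 best=140 → l++
[6,12] min(19,16)*6=96 best=140 → r--
[6,11] min(19,16)*5=80 best=140 → r--
[6,10] min(19,6)*4=24 best=140 → r--
[6,9] min(19,16)*3=48 best=140 → r--

l=6, r=8, best area=140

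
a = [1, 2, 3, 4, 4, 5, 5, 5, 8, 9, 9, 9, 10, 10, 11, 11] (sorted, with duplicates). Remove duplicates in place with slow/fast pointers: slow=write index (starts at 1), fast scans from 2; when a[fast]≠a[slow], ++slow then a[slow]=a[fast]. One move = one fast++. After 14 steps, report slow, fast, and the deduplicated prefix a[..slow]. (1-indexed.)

slow=1 fast=2: a[fast]=2≠a[slow]=1 write a[2]=2, slow++,fast++
slow=2 fast=3: a[fast]=3≠a[slow]=2 write a[3]=3, slow++,fast++
slow=3 fast=4: a[fast]=4≠a[slow]=3 write a[4]=4, slow++,fast++
slow=4 fast=5: a[fast]=4=a[slow] dup, fast++
slow=4 fast=6: a[fast]=5≠a[slow]=4 write a[5]=5, slow++,fast++
slow=5 fast=7: a[fast]=5=a[slow] dup, fast++
slow=5 fast=8: a[fast]=5=a[slow] dup, fast++
slow=5 fast=9: a[fast]=8≠a[slow]=5 write a[6]=8, slow++,fast++
slow=6 fast=10: a[fast]=9≠a[slow]=8 write a[7]=9, slow++,fast++
slow=7 fast=11: a[fast]=9=a[slow] dup, fast++
slow=7 fast=12: a[fast]=9=a[slow] dup, fast++
slow=7 fast=13: a[fast]=10≠a[slow]=9 write a[8]=10, slow++,fast++
slow=8 fast=14: a[fast]=10=a[slow] dup, fast++
slow=8 fast=15: a[fast]=11≠a[slow]=10 write a[9]=11, slow++,fast++

slow=9, fast=16, prefix=[1, 2, 3, 4, 5, 8, 9, 10, 11]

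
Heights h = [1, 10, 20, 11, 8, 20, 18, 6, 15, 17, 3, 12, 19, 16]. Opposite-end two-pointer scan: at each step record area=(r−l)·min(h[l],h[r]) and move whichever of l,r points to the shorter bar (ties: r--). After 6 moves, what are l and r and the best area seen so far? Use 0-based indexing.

l=0 r=13: min(1,16)*13=13 best=13 *, l++
l=1 r=13: min(10,16)*12=120 best=120 *, l++
l=2 r=13: min(20,16)*11=176 best=176 *, r--
l=2 r=12: min(20,19)*10=190 best=190 *, r--
l=2 r=11: min(20,12)*9=108 best=190, r--
l=2 r=10: min(20,3)*8=24 best=190, r--

l=2, r=9, best area=190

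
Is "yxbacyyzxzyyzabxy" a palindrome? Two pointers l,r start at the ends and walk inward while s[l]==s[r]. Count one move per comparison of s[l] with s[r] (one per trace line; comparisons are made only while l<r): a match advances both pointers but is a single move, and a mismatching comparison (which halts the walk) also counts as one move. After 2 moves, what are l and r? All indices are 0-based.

[0,16] 'y'=='y' → l++,r--
[1,15] 'x'=='x' → l++,r--

l=2, r=14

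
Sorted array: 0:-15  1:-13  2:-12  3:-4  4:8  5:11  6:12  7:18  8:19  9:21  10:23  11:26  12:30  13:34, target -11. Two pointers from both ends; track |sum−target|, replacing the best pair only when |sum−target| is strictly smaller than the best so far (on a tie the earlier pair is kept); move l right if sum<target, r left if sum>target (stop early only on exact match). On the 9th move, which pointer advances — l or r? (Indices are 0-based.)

[0,13] -15+34=19 d=30 * → r--
[0,12] -15+30=15 d=26 * → r--
[0,11] -15+26=11 d=22 * → r--
[0,10] -15+23=8 d=19 * → r--
[0,9] -15+21=6 d=17 * → r--
[0,8] -15+19=4 d=15 * → r--
[0,7] -15+18=3 d=14 * → r--
[0,6] -15+12=-3 d=8 * → r--
[0,5] -15+11=-4 d=7 * → r--

r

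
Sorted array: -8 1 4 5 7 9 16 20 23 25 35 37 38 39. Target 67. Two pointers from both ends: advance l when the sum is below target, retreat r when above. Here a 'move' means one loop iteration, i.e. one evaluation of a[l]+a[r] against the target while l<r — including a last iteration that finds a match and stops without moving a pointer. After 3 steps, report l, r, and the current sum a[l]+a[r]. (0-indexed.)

l=3, r=13, sum=44

l=0 r=13: -8+39=31 <67, l++
l=1 r=13: 1+39=40 <67, l++
l=2 r=13: 4+39=43 <67, l++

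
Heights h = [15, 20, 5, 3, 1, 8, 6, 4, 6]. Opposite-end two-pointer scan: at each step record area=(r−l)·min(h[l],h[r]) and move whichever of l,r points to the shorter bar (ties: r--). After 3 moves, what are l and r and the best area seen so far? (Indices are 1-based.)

[1,9] min(15,6)*8=48 best=48 * → r--
[1,8] min(15,4)*7=28 best=48 → r--
[1,7] min(15,6)*6=36 best=48 → r--

l=1, r=6, best area=48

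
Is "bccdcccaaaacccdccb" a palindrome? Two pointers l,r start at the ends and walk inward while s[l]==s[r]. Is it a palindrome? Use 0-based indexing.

[0,17] 'b'=='b' → l++,r--
[1,16] 'c'=='c' → l++,r--
[2,15] 'c'=='c' → l++,r--
[3,14] 'd'=='d' → l++,r--
[4,13] 'c'=='c' → l++,r--
[5,12] 'c'=='c' → l++,r--
[6,11] 'c'=='c' → l++,r--
[7,10] 'a'=='a' → l++,r--
[8,9] 'a'=='a' → l++,r--

palindrome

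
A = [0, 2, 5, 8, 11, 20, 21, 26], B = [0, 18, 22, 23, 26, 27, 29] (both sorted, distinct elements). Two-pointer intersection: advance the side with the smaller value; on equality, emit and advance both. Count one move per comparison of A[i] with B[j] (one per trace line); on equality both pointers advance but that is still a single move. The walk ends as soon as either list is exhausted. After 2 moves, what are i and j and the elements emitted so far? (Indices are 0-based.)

i=2, j=1, emitted=[0]

[i=0,j=0] 0==0 emit → i++,j++
[i=1,j=1] 2<18 → i++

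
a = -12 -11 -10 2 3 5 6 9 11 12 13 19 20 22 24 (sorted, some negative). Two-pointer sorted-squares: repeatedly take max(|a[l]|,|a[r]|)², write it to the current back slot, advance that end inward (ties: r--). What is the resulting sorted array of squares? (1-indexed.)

[4, 9, 25, 36, 81, 100, 121, 121, 144, 144, 169, 361, 400, 484, 576]

l=1 r=15: |-12|<=|24| out[15]=576, r--
l=1 r=14: |-12|<=|22| out[14]=484, r--
l=1 r=13: |-12|<=|20| out[13]=400, r--
l=1 r=12: |-12|<=|19| out[12]=361, r--
l=1 r=11: |-12|<=|13| out[11]=169, r--
l=1 r=10: |-12|<=|12| out[10]=144, r--
l=1 r=9: |-12|>|11| out[9]=144, l++
l=2 r=9: |-11|<=|11| out[8]=121, r--
l=2 r=8: |-11|>|9| out[7]=121, l++
l=3 r=8: |-10|>|9| out[6]=100, l++
l=4 r=8: |2|<=|9| out[5]=81, r--
l=4 r=7: |2|<=|6| out[4]=36, r--
l=4 r=6: |2|<=|5| out[3]=25, r--
l=4 r=5: |2|<=|3| out[2]=9, r--
l=4 r=4: |2|<=|2| out[1]=4, r--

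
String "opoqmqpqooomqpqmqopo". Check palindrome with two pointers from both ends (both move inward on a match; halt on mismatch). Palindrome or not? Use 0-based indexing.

not a palindrome (mismatch at 8,11)

l=0 r=19: 'o'=='o', l++,r--
l=1 r=18: 'p'=='p', l++,r--
l=2 r=17: 'o'=='o', l++,r--
l=3 r=16: 'q'=='q', l++,r--
l=4 r=15: 'm'=='m', l++,r--
l=5 r=14: 'q'=='q', l++,r--
l=6 r=13: 'p'=='p', l++,r--
l=7 r=12: 'q'=='q', l++,r--
l=8 r=11: 'o'!='m', stop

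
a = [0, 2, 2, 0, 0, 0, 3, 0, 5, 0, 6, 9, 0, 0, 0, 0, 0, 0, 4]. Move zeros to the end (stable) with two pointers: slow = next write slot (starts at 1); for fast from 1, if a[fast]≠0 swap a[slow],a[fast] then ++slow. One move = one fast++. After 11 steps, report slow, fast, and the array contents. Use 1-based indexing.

(s=1,f=1) a[fast]=0 → fast++
(s=1,f=2) a[fast]=2≠0 swap→a[1]=2 → slow++,fast++
(s=2,f=3) a[fast]=2≠0 swap→a[2]=2 → slow++,fast++
(s=3,f=4) a[fast]=0 → fast++
(s=3,f=5) a[fast]=0 → fast++
(s=3,f=6) a[fast]=0 → fast++
(s=3,f=7) a[fast]=3≠0 swap→a[3]=3 → slow++,fast++
(s=4,f=8) a[fast]=0 → fast++
(s=4,f=9) a[fast]=5≠0 swap→a[4]=5 → slow++,fast++
(s=5,f=10) a[fast]=0 → fast++
(s=5,f=11) a[fast]=6≠0 swap→a[5]=6 → slow++,fast++

slow=6, fast=12, a=[2, 2, 3, 5, 6, 0, 0, 0, 0, 0, 0, 9, 0, 0, 0, 0, 0, 0, 4]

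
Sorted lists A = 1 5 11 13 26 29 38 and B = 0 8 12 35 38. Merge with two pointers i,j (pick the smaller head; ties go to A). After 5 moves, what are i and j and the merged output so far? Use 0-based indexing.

i=3, j=2, merged so far=[0, 1, 5, 8, 11]

i=0 j=0: A[i]=1>B[j]=0 take 0, j++
i=0 j=1: A[i]=1<=B[j]=8 take 1, i++
i=1 j=1: A[i]=5<=B[j]=8 take 5, i++
i=2 j=1: A[i]=11>B[j]=8 take 8, j++
i=2 j=2: A[i]=11<=B[j]=12 take 11, i++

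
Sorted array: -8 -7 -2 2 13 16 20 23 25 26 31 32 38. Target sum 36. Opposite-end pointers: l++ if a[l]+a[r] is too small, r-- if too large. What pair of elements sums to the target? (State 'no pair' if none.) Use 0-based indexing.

l=0 r=12: -8+38=30 <36, l++
l=1 r=12: -7+38=31 <36, l++
l=2 r=12: -2+38=36, found

(-2, 38)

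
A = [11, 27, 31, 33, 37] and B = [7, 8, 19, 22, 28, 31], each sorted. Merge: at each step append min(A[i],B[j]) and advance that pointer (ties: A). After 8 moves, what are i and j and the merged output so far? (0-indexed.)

i=3, j=5, merged so far=[7, 8, 11, 19, 22, 27, 28, 31]

i=0 j=0: A[i]=11>B[j]=7 take 7, j++
i=0 j=1: A[i]=11>B[j]=8 take 8, j++
i=0 j=2: A[i]=11<=B[j]=19 take 11, i++
i=1 j=2: A[i]=27>B[j]=19 take 19, j++
i=1 j=3: A[i]=27>B[j]=22 take 22, j++
i=1 j=4: A[i]=27<=B[j]=28 take 27, i++
i=2 j=4: A[i]=31>B[j]=28 take 28, j++
i=2 j=5: A[i]=31<=B[j]=31 take 31, i++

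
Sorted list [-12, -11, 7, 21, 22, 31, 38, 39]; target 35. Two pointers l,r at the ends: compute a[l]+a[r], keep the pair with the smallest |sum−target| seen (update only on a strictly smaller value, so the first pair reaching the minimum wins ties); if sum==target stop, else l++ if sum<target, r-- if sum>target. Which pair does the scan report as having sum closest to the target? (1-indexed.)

pair (7, 31) with sum 38 (|Δ|=3)

[1,8] -12+39=27 d=8 * → l++
[2,8] -11+39=28 d=7 * → l++
[3,8] 7+39=46 d=11 → r--
[3,7] 7+38=45 d=10 → r--
[3,6] 7+31=38 d=3 * → r--
[3,5] 7+22=29 d=6 → l++
[4,5] 21+22=43 d=8 → r--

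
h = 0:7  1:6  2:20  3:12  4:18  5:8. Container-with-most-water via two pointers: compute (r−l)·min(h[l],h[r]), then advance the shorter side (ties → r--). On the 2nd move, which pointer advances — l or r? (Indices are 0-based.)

l

[0,5] min(7,8)*5=35 best=35 * → l++
[1,5] min(6,8)*4=24 best=35 → l++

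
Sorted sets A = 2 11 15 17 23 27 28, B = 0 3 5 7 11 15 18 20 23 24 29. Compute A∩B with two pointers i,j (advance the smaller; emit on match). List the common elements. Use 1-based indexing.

intersection = [11, 15, 23]

i=1 j=1: 2>0, j++
i=1 j=2: 2<3, i++
i=2 j=2: 11>3, j++
i=2 j=3: 11>5, j++
i=2 j=4: 11>7, j++
i=2 j=5: 11==11 emit, i++,j++
i=3 j=6: 15==15 emit, i++,j++
i=4 j=7: 17<18, i++
i=5 j=7: 23>18, j++
i=5 j=8: 23>20, j++
i=5 j=9: 23==23 emit, i++,j++
i=6 j=10: 27>24, j++
i=6 j=11: 27<29, i++
i=7 j=11: 28<29, i++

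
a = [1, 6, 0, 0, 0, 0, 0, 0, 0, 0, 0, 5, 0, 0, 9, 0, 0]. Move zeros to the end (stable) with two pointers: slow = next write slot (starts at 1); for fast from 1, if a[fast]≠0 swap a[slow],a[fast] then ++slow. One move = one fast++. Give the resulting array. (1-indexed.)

[1, 6, 5, 9, 0, 0, 0, 0, 0, 0, 0, 0, 0, 0, 0, 0, 0]

slow=1 fast=1: a[fast]=1≠0 swap→a[1]=1, slow++,fast++
slow=2 fast=2: a[fast]=6≠0 swap→a[2]=6, slow++,fast++
slow=3 fast=3: a[fast]=0, fast++
slow=3 fast=4: a[fast]=0, fast++
slow=3 fast=5: a[fast]=0, fast++
slow=3 fast=6: a[fast]=0, fast++
slow=3 fast=7: a[fast]=0, fast++
slow=3 fast=8: a[fast]=0, fast++
slow=3 fast=9: a[fast]=0, fast++
slow=3 fast=10: a[fast]=0, fast++
slow=3 fast=11: a[fast]=0, fast++
slow=3 fast=12: a[fast]=5≠0 swap→a[3]=5, slow++,fast++
slow=4 fast=13: a[fast]=0, fast++
slow=4 fast=14: a[fast]=0, fast++
slow=4 fast=15: a[fast]=9≠0 swap→a[4]=9, slow++,fast++
slow=5 fast=16: a[fast]=0, fast++
slow=5 fast=17: a[fast]=0, fast++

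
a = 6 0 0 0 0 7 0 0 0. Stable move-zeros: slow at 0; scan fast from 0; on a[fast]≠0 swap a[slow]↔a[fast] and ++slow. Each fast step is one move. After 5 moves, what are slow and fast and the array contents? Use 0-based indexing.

slow=1, fast=5, a=[6, 0, 0, 0, 0, 7, 0, 0, 0]

slow=0 fast=0: a[fast]=6≠0 swap→a[0]=6, slow++,fast++
slow=1 fast=1: a[fast]=0, fast++
slow=1 fast=2: a[fast]=0, fast++
slow=1 fast=3: a[fast]=0, fast++
slow=1 fast=4: a[fast]=0, fast++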